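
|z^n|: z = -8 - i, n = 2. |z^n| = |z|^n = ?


|z| = sqrt(64+1) = sqrt(65) = 8.0623
|z^2| = |z|^2 = (sqrt(65))^2 = 65

|z^2| = 65


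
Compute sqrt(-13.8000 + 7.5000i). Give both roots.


|z| = sqrt(190.44+56.25) = 15.7064
sqrt((|z|+a)/2) = sqrt((15.7064+(-13.8))/2) = sqrt(0.9532) = 0.9763
sqrt((|z|-a)/2) = sqrt((15.7064-(-13.8))/2) = sqrt(14.7532) = 3.8410

±(0.9763 + 3.8410i) i.e. 0.9763 + 3.8410i and -0.9763 - 3.8410i


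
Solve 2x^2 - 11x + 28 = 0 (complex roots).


disc = (-11)^2 - 4*2*28 = 121 - 224 = -103
sqrt(|disc|) = sqrt(103) = 10.1489
Real part = 11/(2*2) = 2.7500
Imag part = 10.1489/(2*2) = 2.5372

2.7500 ± 2.5372i


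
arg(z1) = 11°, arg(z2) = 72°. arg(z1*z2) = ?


arg(z1*z2) = 11° + 72° = 83°
Normalized to (-180°, 180°]: 83°

83°


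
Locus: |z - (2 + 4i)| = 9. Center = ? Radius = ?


|z - z0| = r is a circle with center z0 and radius r.
Center = (2, 4), radius = 9

Circle with center (2, 4) and radius 9


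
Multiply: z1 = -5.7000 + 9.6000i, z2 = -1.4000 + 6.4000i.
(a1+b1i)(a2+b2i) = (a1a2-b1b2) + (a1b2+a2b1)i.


Real = -5.7*(-1.4) - 9.6*6.4 = 7.98 - 61.44 = -53.46
Imag = -5.7*6.4 - (1.4)*9.6 = -36.48 - (13.44) = -49.92

-53.4600 - 49.9200i


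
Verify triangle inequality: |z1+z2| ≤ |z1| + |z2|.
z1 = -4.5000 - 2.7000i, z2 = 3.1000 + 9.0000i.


|z1| = sqrt((-4.5)^2 + (-2.7)^2) = sqrt(27.54) = 5.2479
|z2| = sqrt(3.1^2 + 9^2) = sqrt(90.61) = 9.5189
z1+z2 = -1.4000 + 6.3000i
|z1+z2| = sqrt(41.65) = 6.4537
|z1|+|z2| = 5.2479 + 9.5189 = 14.7668

|z1+z2| = 6.4537 ≤ |z1|+|z2| = 14.7668 (verified)


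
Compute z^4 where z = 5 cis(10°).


r^4 = 5^4 = 625
n*theta = 4*10° = 40° = 40° (mod 360)
a = 625*cos(40°) = 478.7778
b = 625*sin(40°) = 401.7423

625 cis(40°) = 478.7778 + 401.7423i


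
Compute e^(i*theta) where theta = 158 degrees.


cos(158°) = -0.9272
sin(158°) = 0.3746

e^(i*158°) = -0.9272 + 0.3746i


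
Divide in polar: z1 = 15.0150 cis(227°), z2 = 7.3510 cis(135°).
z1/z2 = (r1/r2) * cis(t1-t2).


r = 15.0150 / 7.3510 = 2.0426
theta = 227° - 135° = 92° = 92° (mod 360)

2.0426 cis(92°)


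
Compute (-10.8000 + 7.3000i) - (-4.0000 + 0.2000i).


Real: -10.8 + 4 = -6.8
Imag: 7.3 - 0.2 = 7.1

-6.8000 + 7.1000i


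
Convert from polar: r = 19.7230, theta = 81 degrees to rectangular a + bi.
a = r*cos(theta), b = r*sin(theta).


a = 19.7230*cos(81°) = 19.7230*0.1564345 = 3.0854
b = 19.7230*sin(81°) = 19.7230*0.98769 = 19.4802

3.0854 + 19.4802i


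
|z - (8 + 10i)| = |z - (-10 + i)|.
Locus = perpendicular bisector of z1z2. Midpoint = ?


Equal distances means the locus is the perpendicular bisector of z1 and z2.
Midpoint = ((8+(-10))/2, (10+1)/2) = (-1.0000, 5.5000)

Perpendicular bisector through (-1.0000, 5.5000)


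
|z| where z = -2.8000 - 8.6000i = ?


|z| = sqrt((-2.8)^2 + (-8.6)^2) = sqrt(7.84 + 73.96) = sqrt(81.8) = 9.0443

|z| = 9.0443


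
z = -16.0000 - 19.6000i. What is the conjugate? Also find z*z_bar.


z_bar = -16.0000 + 19.6000i
z*z_bar = (-16)^2 + (-19.6)^2 = 256 + 384.16 = 640.16

z_bar = -16.0000 + 19.6000i, z*z_bar = 640.16


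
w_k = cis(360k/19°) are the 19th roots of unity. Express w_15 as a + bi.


Angle = 360*15/19 = 284.2105°
a = cos(284.2105°) = 0.2455
b = sin(284.2105°) = -0.9694

0.2455 - 0.9694i


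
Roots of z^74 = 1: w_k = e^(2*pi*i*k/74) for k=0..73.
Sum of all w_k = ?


The sum of all 74th roots of unity is 0.
Geometric series: (1 - w^74)/(1 - w) = (1-1)/(1-w) = 0 since w^74 = 1, w ≠ 1.
Alternatively: coefficient of z^73 in z^74 - 1 is 0.

0


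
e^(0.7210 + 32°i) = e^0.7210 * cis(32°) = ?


e^0.7210 = 2.0565
cos(32°) = 0.84805
sin(32°) = 0.52992
Real = 2.0565*0.84805 = 1.7440
Imag = 2.0565*0.52992 = 1.0898

1.7440 + 1.0898i


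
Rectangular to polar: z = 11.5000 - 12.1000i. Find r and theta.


r = sqrt(132.25+146.41) = sqrt(278.66) = 16.6931
theta = atan2(-12.1, 11.5) = -46.4564 degrees

r = 16.6931, theta = -46.4564 degrees


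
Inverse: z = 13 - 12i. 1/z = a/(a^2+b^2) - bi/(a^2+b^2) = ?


|z|^2 = 169+144 = 313
1/z = (13 + 12i)/313

1/z = 0.0415 + 0.0383i


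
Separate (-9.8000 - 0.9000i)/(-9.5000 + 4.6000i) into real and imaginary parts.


Multiply by conjugate: (-9.8000 - 0.9000i)(-9.5000 - 4.6000i) / ((-9.5)^2 + 4.6^2)
Numerator real = -9.8*(-9.5) - (0.9)*4.6 = 88.96
Numerator imag = -0.9*(-9.5) - (-9.8)*4.6 = 53.63
Denominator = 111.41
Re(z) = 88.96/111.41 = 0.7985
Im(z) = 53.63/111.41 = 0.4814

Re(z) = 0.7985, Im(z) = 0.4814


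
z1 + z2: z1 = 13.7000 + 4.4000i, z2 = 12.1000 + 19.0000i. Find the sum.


Real: 13.7 + 12.1 = 25.8
Imag: 4.4 + 19 = 23.4

25.8000 + 23.4000i


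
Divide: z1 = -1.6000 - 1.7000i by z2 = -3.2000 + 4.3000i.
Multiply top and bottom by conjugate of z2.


Conjugate of z2 = -3.2000 - 4.3000i
Numerator: (-1.6000 - 1.7000i)(-3.2000 - 4.3000i) = -2.1900 + 12.3200i
Denominator: (-3.2)^2 + 4.3^2 = 28.73
Result = (-2.1900 + 12.3200i)/28.73

-0.0762 + 0.4288i


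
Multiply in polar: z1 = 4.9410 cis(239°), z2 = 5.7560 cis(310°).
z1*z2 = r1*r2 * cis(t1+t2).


r = 4.9410 * 5.7560 = 28.4404
theta = 239° + 310° = 549° = 189° (mod 360)

28.4404 cis(189°)


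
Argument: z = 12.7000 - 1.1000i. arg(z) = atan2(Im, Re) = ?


Re = 12.7, Im = -1.1
arg = atan2(-1.1, 12.7) = -4.9503 degrees

arg(z) = -4.9503 degrees


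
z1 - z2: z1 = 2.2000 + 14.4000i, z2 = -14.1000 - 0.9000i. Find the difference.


Real: 2.2 + 14.1 = 16.3
Imag: 14.4 + 0.9 = 15.3

16.3000 + 15.3000i


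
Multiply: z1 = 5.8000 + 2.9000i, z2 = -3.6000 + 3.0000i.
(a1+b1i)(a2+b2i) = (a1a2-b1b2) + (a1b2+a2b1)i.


Real = 5.8*(-3.6) - 2.9*3 = -20.88 - 8.7 = -29.58
Imag = 5.8*3 - (3.6)*2.9 = 17.4 - (10.44) = 6.96

-29.5800 + 6.9600i


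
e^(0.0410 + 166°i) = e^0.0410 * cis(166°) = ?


e^0.0410 = 1.04185
cos(166°) = -0.9703
sin(166°) = 0.2419
Real = 1.04185*(-0.9703) = -1.0109
Imag = 1.04185*0.2419 = 0.2520

-1.0109 + 0.2520i


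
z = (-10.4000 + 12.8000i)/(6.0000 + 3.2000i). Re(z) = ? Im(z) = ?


Multiply by conjugate: (-10.4000 + 12.8000i)(6.0000 - 3.2000i) / (6^2 + 3.2^2)
Numerator real = -10.4*6 + 12.8*3.2 = -21.44
Numerator imag = 12.8*6 - (-10.4)*3.2 = 110.08
Denominator = 46.24
Re(z) = -21.44/46.24 = -0.4637
Im(z) = 110.08/46.24 = 2.3806

Re(z) = -0.4637, Im(z) = 2.3806


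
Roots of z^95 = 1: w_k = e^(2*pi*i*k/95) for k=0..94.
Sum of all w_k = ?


The sum of all 95th roots of unity is 0.
Geometric series: (1 - w^95)/(1 - w) = (1-1)/(1-w) = 0 since w^95 = 1, w ≠ 1.
Alternatively: coefficient of z^94 in z^95 - 1 is 0.

0


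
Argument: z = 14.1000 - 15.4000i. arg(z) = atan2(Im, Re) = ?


Re = 14.1, Im = -15.4
arg = atan2(-15.4, 14.1) = -47.5233 degrees

arg(z) = -47.5233 degrees


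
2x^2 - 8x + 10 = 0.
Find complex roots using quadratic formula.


disc = (-8)^2 - 4*2*10 = 64 - 80 = -16
sqrt(|disc|) = sqrt(16) = 4.0000
Real part = 8/(2*2) = 2.0000
Imag part = 4.0000/(2*2) = 1.0000

2.0000 ± 1.0000i


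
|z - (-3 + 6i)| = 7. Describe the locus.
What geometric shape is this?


|z - z0| = r is a circle with center z0 and radius r.
Center = (-3, 6), radius = 7

Circle with center (-3, 6) and radius 7


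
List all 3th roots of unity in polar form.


The 3th roots of unity are cis(360k/3°) for k=0..2
Angle step = 360/3 = 120°
Primitive root: cis(120°)
Primitive root = -0.5000 + 0.8660i

3 roots at angles: 0°, 120°, 240°


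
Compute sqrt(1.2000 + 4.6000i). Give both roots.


|z| = sqrt(1.44+21.16) = 4.7539
sqrt((|z|+a)/2) = sqrt((4.7539+1.2)/2) = sqrt(2.9770) = 1.7254
sqrt((|z|-a)/2) = sqrt((4.7539-1.2)/2) = sqrt(1.7770) = 1.3330

±(1.7254 + 1.3330i) i.e. 1.7254 + 1.3330i and -1.7254 - 1.3330i


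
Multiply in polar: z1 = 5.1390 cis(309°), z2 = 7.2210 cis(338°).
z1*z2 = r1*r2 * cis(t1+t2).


r = 5.1390 * 7.2210 = 37.1087
theta = 309° + 338° = 647° = 287° (mod 360)

37.1087 cis(287°)


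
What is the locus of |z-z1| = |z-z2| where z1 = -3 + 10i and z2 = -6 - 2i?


Equal distances means the locus is the perpendicular bisector of z1 and z2.
Midpoint = ((-3+(-6))/2, (10+(-2))/2) = (-4.5000, 4.0000)

Perpendicular bisector through (-4.5000, 4.0000)


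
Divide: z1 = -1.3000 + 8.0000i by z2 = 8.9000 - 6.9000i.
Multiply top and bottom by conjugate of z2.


Conjugate of z2 = 8.9000 + 6.9000i
Numerator: (-1.3000 + 8.0000i)(8.9000 + 6.9000i) = -66.7700 + 62.2300i
Denominator: 8.9^2 + (-6.9)^2 = 126.82
Result = (-66.7700 + 62.2300i)/126.82

-0.5265 + 0.4907i


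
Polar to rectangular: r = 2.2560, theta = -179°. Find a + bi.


a = 2.2560*cos(-179°) = 2.2560*(-0.99985) = -2.2557
b = 2.2560*sin(-179°) = 2.2560*(-0.01745) = -0.0394

-2.2557 - 0.0394i


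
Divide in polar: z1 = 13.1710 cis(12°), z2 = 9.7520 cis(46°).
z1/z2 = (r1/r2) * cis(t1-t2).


r = 13.1710 / 9.7520 = 1.3506
theta = 12° - 46° = -34° = 326° (mod 360)

1.3506 cis(326°)


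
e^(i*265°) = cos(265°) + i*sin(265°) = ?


cos(265°) = -0.0872
sin(265°) = -0.9962

e^(i*265°) = -0.0872 - 0.9962i


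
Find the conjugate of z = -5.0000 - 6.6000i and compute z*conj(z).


z_bar = -5.0000 + 6.6000i
z*z_bar = (-5)^2 + (-6.6)^2 = 25 + 43.56 = 68.56

z_bar = -5.0000 + 6.6000i, z*z_bar = 68.56


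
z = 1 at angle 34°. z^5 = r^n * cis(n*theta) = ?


r^5 = 1^5 = 1
n*theta = 5*34° = 170° = 170° (mod 360)
a = 1*cos(170°) = -0.9848
b = 1*sin(170°) = 0.1736

1 cis(170°) = -0.9848 + 0.1736i


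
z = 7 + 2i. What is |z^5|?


|z| = sqrt(49+4) = sqrt(53) = 7.2801
|z^5| = |z|^5 = (sqrt(53))^5 = 53^2 * sqrt(53) = 2809*sqrt(53)

|z^5| = 2809*sqrt(53) ≈ 20449.8287


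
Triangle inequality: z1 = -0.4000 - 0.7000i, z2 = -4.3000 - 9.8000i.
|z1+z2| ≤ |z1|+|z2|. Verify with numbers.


|z1| = sqrt((-0.4)^2 + (-0.7)^2) = sqrt(0.65) = 0.8062
|z2| = sqrt((-4.3)^2 + (-9.8)^2) = sqrt(114.53) = 10.7019
z1+z2 = -4.7000 - 10.5000i
|z1+z2| = sqrt(132.34) = 11.5039
|z1|+|z2| = 0.8062 + 10.7019 = 11.5081

|z1+z2| = 11.5039 ≤ |z1|+|z2| = 11.5081 (verified)


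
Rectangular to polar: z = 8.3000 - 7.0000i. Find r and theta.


r = sqrt(68.89+49) = sqrt(117.89) = 10.8577
theta = atan2(-7, 8.3) = -40.1434 degrees

r = 10.8577, theta = -40.1434 degrees


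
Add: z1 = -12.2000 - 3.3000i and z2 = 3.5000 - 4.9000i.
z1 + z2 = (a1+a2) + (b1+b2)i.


Real: -12.2 + 3.5 = -8.7
Imag: -3.3 - 4.9 = -8.2

-8.7000 - 8.2000i


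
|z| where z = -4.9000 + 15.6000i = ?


|z| = sqrt((-4.9)^2 + 15.6^2) = sqrt(24.01 + 243.36) = sqrt(267.37) = 16.3515

|z| = 16.3515


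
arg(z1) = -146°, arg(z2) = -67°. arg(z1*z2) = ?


arg(z1*z2) = -146° - 67° = -213°
Normalized to (-180°, 180°]: 147°

147°


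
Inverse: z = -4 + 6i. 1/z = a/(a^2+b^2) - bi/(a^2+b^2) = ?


|z|^2 = 16+36 = 52
1/z = (-4 - 6i)/52

1/z = -0.0769 - 0.1154i


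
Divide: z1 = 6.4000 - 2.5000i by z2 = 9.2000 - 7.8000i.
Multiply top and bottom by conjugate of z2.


Conjugate of z2 = 9.2000 + 7.8000i
Numerator: (6.4000 - 2.5000i)(9.2000 + 7.8000i) = 78.3800 + 26.9200i
Denominator: 9.2^2 + (-7.8)^2 = 145.48
Result = (78.3800 + 26.9200i)/145.48

0.5388 + 0.1850i


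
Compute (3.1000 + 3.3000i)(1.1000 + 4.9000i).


Real = 3.1*1.1 - 3.3*4.9 = 3.41 - 16.17 = -12.76
Imag = 3.1*4.9 + 1.1*3.3 = 15.19 + 3.63 = 18.82

-12.7600 + 18.8200i


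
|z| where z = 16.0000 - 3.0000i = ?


|z| = sqrt(16^2 + (-3)^2) = sqrt(256 + 9) = sqrt(265) = 16.2788

|z| = 16.2788


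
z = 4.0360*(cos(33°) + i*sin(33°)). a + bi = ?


a = 4.0360*cos(33°) = 4.0360*0.83867 = 3.3849
b = 4.0360*sin(33°) = 4.0360*0.54464 = 2.1982

3.3849 + 2.1982i


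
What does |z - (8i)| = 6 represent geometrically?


|z - z0| = r is a circle with center z0 and radius r.
Center = (0, 8), radius = 6

Circle with center (0, 8) and radius 6


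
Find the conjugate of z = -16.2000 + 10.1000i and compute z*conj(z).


z_bar = -16.2000 - 10.1000i
z*z_bar = (-16.2)^2 + 10.1^2 = 262.44 + 102.01 = 364.45

z_bar = -16.2000 - 10.1000i, z*z_bar = 364.45


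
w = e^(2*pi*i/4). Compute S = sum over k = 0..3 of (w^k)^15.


The roots are w_k = w^k with w = e^(2*pi*i/4), and (w^k)^15 = (w^15)^k.
So S = 1 + u + u^2 + ... + u^(3) with u = w^15.
15 = 3*4 + 3, so 15 is not a multiple of 4: u = (w^4)^3 * w^3 = w^3 ≠ 1 (w is a primitive 4th root), while u^4 = (w^4)^15 = 1.
Geometric series: S = (1 - u^4)/(1 - u) = (1 - 1)/(1 - u) = 0

S = 0


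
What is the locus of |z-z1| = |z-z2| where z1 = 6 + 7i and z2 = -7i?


Equal distances means the locus is the perpendicular bisector of z1 and z2.
Midpoint = ((6+0)/2, (7+(-7))/2) = (3.0000, 0)

Perpendicular bisector through (3.0000, 0)


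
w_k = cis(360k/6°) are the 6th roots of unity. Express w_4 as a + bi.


Angle = 360*4/6 = 240°
a = cos(240°) = -0.5000
b = sin(240°) = -0.8660

-0.5000 - 0.8660i


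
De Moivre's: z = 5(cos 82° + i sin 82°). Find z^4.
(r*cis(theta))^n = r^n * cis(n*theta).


r^4 = 5^4 = 625
n*theta = 4*82° = 328° = 328° (mod 360)
a = 625*cos(328°) = 530.0301
b = 625*sin(328°) = -331.1995

625 cis(328°) = 530.0301 - 331.1995i


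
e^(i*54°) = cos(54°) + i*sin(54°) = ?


cos(54°) = 0.5878
sin(54°) = 0.8090

e^(i*54°) = 0.5878 + 0.8090i


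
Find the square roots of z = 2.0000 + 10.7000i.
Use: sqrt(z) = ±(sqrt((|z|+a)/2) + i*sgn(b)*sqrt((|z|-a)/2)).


|z| = sqrt(4+114.49) = 10.8853
sqrt((|z|+a)/2) = sqrt((10.8853+2)/2) = sqrt(6.4427) = 2.5382
sqrt((|z|-a)/2) = sqrt((10.8853-2)/2) = sqrt(4.4427) = 2.1078

±(2.5382 + 2.1078i) i.e. 2.5382 + 2.1078i and -2.5382 - 2.1078i


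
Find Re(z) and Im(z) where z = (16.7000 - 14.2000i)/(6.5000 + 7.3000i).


Multiply by conjugate: (16.7000 - 14.2000i)(6.5000 - 7.3000i) / (6.5^2 + 7.3^2)
Numerator real = 16.7*6.5 - (14.2)*7.3 = 4.89
Numerator imag = -14.2*6.5 - 16.7*7.3 = -214.21
Denominator = 95.54
Re(z) = 4.89/95.54 = 0.0512
Im(z) = -214.21/95.54 = -2.2421

Re(z) = 0.0512, Im(z) = -2.2421


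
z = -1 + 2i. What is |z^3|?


|z| = sqrt(1+4) = sqrt(5) = 2.2361
|z^3| = |z|^3 = (sqrt(5))^3 = 5*sqrt(5)

|z^3| = 5*sqrt(5) ≈ 11.1803


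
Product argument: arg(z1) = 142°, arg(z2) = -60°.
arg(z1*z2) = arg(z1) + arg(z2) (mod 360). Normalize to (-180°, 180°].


arg(z1*z2) = 142° - 60° = 82°
Normalized to (-180°, 180°]: 82°

82°


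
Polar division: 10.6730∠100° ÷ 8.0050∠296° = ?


r = 10.6730 / 8.0050 = 1.3333
theta = 100° - 296° = -196° = 164° (mod 360)

1.3333 cis(164°)


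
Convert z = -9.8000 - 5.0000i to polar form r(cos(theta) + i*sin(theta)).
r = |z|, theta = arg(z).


r = sqrt(96.04+25) = sqrt(121.04) = 11.0018
theta = atan2(-5, -9.8) = -152.9691 degrees

r = 11.0018, theta = -152.9691 degrees


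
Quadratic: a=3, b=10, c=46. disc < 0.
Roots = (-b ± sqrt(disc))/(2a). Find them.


disc = 10^2 - 4*3*46 = 100 - 552 = -452
sqrt(|disc|) = sqrt(452) = 21.2603
Real part = -10/(2*3) = -1.6667
Imag part = 21.2603/(2*3) = 3.5434

-1.6667 ± 3.5434i


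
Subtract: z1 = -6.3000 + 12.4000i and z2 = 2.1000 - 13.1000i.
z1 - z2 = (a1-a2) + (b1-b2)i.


Real: -6.3 - 2.1 = -8.4
Imag: 12.4 + 13.1 = 25.5

-8.4000 + 25.5000i


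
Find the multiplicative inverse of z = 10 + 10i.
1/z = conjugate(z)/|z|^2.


|z|^2 = 100+100 = 200
1/z = (10 - 10i)/200

1/z = 0.0500 - 0.0500i


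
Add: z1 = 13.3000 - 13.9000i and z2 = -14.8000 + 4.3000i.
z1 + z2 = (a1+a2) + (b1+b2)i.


Real: 13.3 - 14.8 = -1.5
Imag: -13.9 + 4.3 = -9.6

-1.5000 - 9.6000i


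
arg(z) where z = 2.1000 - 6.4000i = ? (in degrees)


Re = 2.1, Im = -6.4
arg = atan2(-6.4, 2.1) = -71.8340 degrees

arg(z) = -71.8340 degrees


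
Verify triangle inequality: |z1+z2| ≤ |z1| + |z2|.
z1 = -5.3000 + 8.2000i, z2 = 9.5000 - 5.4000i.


|z1| = sqrt((-5.3)^2 + 8.2^2) = sqrt(95.33) = 9.7637
|z2| = sqrt(9.5^2 + (-5.4)^2) = sqrt(119.41) = 10.9275
z1+z2 = 4.2000 + 2.8000i
|z1+z2| = sqrt(25.48) = 5.0478
|z1|+|z2| = 9.7637 + 10.9275 = 20.6912

|z1+z2| = 5.0478 ≤ |z1|+|z2| = 20.6912 (verified)


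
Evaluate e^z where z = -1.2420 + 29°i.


e^-1.2420 = 0.2888
cos(29°) = 0.8746
sin(29°) = 0.4848
Real = 0.2888*0.8746 = 0.2526
Imag = 0.2888*0.4848 = 0.1400

0.2526 + 0.1400i


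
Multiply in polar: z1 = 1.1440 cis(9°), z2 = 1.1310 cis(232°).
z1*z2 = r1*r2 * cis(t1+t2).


r = 1.1440 * 1.1310 = 1.2939
theta = 9° + 232° = 241° = 241° (mod 360)

1.2939 cis(241°)


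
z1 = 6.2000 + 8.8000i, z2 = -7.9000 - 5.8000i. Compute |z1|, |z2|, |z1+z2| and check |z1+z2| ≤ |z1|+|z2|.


|z1| = sqrt(6.2^2 + 8.8^2) = sqrt(115.88) = 10.7648
|z2| = sqrt((-7.9)^2 + (-5.8)^2) = sqrt(96.05) = 9.8005
z1+z2 = -1.7000 + 3.0000i
|z1+z2| = sqrt(11.89) = 3.4482
|z1|+|z2| = 10.7648 + 9.8005 = 20.5653

|z1+z2| = 3.4482 ≤ |z1|+|z2| = 20.5653 (verified)


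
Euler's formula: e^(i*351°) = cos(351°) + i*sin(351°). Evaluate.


cos(351°) = 0.9877
sin(351°) = -0.1564

e^(i*351°) = 0.9877 - 0.1564i


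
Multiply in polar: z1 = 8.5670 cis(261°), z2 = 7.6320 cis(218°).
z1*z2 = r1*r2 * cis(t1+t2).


r = 8.5670 * 7.6320 = 65.3833
theta = 261° + 218° = 479° = 119° (mod 360)

65.3833 cis(119°)


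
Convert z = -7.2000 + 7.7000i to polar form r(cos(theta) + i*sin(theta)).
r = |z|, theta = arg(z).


r = sqrt(51.84+59.29) = sqrt(111.13) = 10.5418
theta = atan2(7.7, -7.2) = 133.0780 degrees

r = 10.5418, theta = 133.0780 degrees


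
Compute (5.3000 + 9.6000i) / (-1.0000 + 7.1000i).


Conjugate of z2 = -1.0000 - 7.1000i
Numerator: (5.3000 + 9.6000i)(-1.0000 - 7.1000i) = 62.8600 - 47.2300i
Denominator: (-1)^2 + 7.1^2 = 51.41
Result = (62.8600 - 47.2300i)/51.41

1.2227 - 0.9187i


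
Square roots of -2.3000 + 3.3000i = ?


|z| = sqrt(5.29+10.89) = 4.0224
sqrt((|z|+a)/2) = sqrt((4.0224+(-2.3))/2) = sqrt(0.8612) = 0.9280
sqrt((|z|-a)/2) = sqrt((4.0224-(-2.3))/2) = sqrt(3.1612) = 1.7780

±(0.9280 + 1.7780i) i.e. 0.9280 + 1.7780i and -0.9280 - 1.7780i


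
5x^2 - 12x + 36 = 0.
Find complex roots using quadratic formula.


disc = (-12)^2 - 4*5*36 = 144 - 720 = -576
sqrt(|disc|) = sqrt(576) = 24.0000
Real part = 12/(2*5) = 1.2000
Imag part = 24.0000/(2*5) = 2.4000

1.2000 ± 2.4000i


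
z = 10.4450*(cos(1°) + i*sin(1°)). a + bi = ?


a = 10.4450*cos(1°) = 10.4450*0.99985 = 10.4434
b = 10.4450*sin(1°) = 10.4450*0.01745 = 0.1823

10.4434 + 0.1823i


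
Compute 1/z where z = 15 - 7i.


|z|^2 = 225+49 = 274
1/z = (15 + 7i)/274

1/z = 0.0547 + 0.0255i


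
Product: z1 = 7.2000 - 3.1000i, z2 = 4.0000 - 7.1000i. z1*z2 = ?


Real = 7.2*4 - (-3.1)*(-7.1) = 28.8 - 22.01 = 6.79
Imag = 7.2*(-7.1) + 4*(-3.1) = -51.12 - (12.4) = -63.52

6.7900 - 63.5200i


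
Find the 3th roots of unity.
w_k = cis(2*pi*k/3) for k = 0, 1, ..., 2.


The 3th roots of unity are cis(360k/3°) for k=0..2
Angle step = 360/3 = 120°
Primitive root: cis(120°)
Primitive root = -0.5000 + 0.8660i

3 roots at angles: 0°, 120°, 240°


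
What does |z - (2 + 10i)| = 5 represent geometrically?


|z - z0| = r is a circle with center z0 and radius r.
Center = (2, 10), radius = 5

Circle with center (2, 10) and radius 5


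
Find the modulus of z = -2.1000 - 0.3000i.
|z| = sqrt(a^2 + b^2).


|z| = sqrt((-2.1)^2 + (-0.3)^2) = sqrt(4.41 + 0.09) = sqrt(4.5) = 2.1213

|z| = 2.1213


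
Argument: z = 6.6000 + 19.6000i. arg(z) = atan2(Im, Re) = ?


Re = 6.6, Im = 19.6
arg = atan2(19.6, 6.6) = 71.3898 degrees

arg(z) = 71.3898 degrees


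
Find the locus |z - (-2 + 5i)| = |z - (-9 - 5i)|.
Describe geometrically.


Equal distances means the locus is the perpendicular bisector of z1 and z2.
Midpoint = ((-2+(-9))/2, (5+(-5))/2) = (-5.5000, 0)

Perpendicular bisector through (-5.5000, 0)


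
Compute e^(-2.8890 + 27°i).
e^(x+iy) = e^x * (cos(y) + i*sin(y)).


e^-2.8890 = 0.05563
cos(27°) = 0.891
sin(27°) = 0.454
Real = 0.05563*0.891 = 0.0496
Imag = 0.05563*0.454 = 0.0253

0.0496 + 0.0253i


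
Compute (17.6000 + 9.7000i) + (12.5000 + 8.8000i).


Real: 17.6 + 12.5 = 30.1
Imag: 9.7 + 8.8 = 18.5

30.1000 + 18.5000i


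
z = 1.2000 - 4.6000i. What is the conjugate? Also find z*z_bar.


z_bar = 1.2000 + 4.6000i
z*z_bar = 1.2^2 + (-4.6)^2 = 1.44 + 21.16 = 22.6

z_bar = 1.2000 + 4.6000i, z*z_bar = 22.6


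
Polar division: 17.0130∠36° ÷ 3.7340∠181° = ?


r = 17.0130 / 3.7340 = 4.5562
theta = 36° - 181° = -145° = 215° (mod 360)

4.5562 cis(215°)


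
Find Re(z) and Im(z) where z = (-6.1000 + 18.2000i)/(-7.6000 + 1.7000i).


Multiply by conjugate: (-6.1000 + 18.2000i)(-7.6000 - 1.7000i) / ((-7.6)^2 + 1.7^2)
Numerator real = -6.1*(-7.6) + 18.2*1.7 = 77.3
Numerator imag = 18.2*(-7.6) - (-6.1)*1.7 = -127.95
Denominator = 60.65
Re(z) = 77.3/60.65 = 1.2745
Im(z) = -127.95/60.65 = -2.1096

Re(z) = 1.2745, Im(z) = -2.1096


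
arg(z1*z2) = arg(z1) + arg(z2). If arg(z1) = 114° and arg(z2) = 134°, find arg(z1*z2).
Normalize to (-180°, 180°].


arg(z1*z2) = 114° + 134° = 248°
Normalized to (-180°, 180°]: -112°

-112°


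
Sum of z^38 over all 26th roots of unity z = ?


The roots are w_k = w^k with w = e^(2*pi*i/26), and (w^k)^38 = (w^38)^k.
So S = 1 + u + u^2 + ... + u^(25) with u = w^38.
38 = 1*26 + 12, so 38 is not a multiple of 26: u = (w^26)^1 * w^12 = w^12 ≠ 1 (w is a primitive 26th root), while u^26 = (w^26)^38 = 1.
Geometric series: S = (1 - u^26)/(1 - u) = (1 - 1)/(1 - u) = 0

S = 0


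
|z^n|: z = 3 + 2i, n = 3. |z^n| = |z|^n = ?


|z| = sqrt(9+4) = sqrt(13) = 3.6056
|z^3| = |z|^3 = (sqrt(13))^3 = 13*sqrt(13)

|z^3| = 13*sqrt(13) ≈ 46.8722


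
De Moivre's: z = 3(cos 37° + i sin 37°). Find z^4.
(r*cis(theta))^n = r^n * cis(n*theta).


r^4 = 3^4 = 81
n*theta = 4*37° = 148° = 148° (mod 360)
a = 81*cos(148°) = -68.6919
b = 81*sin(148°) = 42.9235

81 cis(148°) = -68.6919 + 42.9235i


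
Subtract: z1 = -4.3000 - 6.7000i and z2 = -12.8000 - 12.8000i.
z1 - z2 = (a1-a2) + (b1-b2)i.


Real: -4.3 + 12.8 = 8.5
Imag: -6.7 + 12.8 = 6.1

8.5000 + 6.1000i


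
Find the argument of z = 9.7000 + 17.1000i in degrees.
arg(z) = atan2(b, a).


Re = 9.7, Im = 17.1
arg = atan2(17.1, 9.7) = 60.4359 degrees

arg(z) = 60.4359 degrees


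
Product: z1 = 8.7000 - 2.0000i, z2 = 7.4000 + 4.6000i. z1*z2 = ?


Real = 8.7*7.4 - (-2)*4.6 = 64.38 - (-9.2) = 73.58
Imag = 8.7*4.6 + 7.4*(-2) = 40.02 - (14.8) = 25.22

73.5800 + 25.2200i


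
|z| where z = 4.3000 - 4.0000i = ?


|z| = sqrt(4.3^2 + (-4)^2) = sqrt(18.49 + 16) = sqrt(34.49) = 5.8728

|z| = 5.8728


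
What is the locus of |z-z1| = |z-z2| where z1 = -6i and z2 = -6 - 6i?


Equal distances means the locus is the perpendicular bisector of z1 and z2.
Midpoint = ((0+(-6))/2, (-6+(-6))/2) = (-3.0000, -6.0000)

Perpendicular bisector through (-3.0000, -6.0000)


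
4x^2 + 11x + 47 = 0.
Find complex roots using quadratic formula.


disc = 11^2 - 4*4*47 = 121 - 752 = -631
sqrt(|disc|) = sqrt(631) = 25.1197
Real part = -11/(2*4) = -1.3750
Imag part = 25.1197/(2*4) = 3.1400

-1.3750 ± 3.1400i


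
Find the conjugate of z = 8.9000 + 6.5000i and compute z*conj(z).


z_bar = 8.9000 - 6.5000i
z*z_bar = 8.9^2 + 6.5^2 = 79.21 + 42.25 = 121.46

z_bar = 8.9000 - 6.5000i, z*z_bar = 121.46


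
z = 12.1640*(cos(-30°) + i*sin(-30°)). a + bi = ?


a = 12.1640*cos(-30°) = 12.1640*0.866025 = 10.5343
b = 12.1640*sin(-30°) = 12.1640*(-0.5) = -6.0820

10.5343 - 6.0820i


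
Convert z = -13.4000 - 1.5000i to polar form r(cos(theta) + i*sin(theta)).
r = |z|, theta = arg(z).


r = sqrt(179.56+2.25) = sqrt(181.81) = 13.4837
theta = atan2(-1.5, -13.4) = -173.6129 degrees

r = 13.4837, theta = -173.6129 degrees


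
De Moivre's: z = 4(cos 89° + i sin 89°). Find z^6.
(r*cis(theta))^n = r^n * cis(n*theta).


r^6 = 4^6 = 4096
n*theta = 6*89° = 534° = 174° (mod 360)
a = 4096*cos(174°) = -4073.5617
b = 4096*sin(174°) = 428.1486

4096 cis(174°) = -4073.5617 + 428.1486i


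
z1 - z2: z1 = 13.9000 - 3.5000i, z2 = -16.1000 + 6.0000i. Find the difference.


Real: 13.9 + 16.1 = 30
Imag: -3.5 - 6 = -9.5

30.0000 - 9.5000i


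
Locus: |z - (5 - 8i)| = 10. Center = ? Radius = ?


|z - z0| = r is a circle with center z0 and radius r.
Center = (5, -8), radius = 10

Circle with center (5, -8) and radius 10


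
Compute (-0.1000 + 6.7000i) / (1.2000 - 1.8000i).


Conjugate of z2 = 1.2000 + 1.8000i
Numerator: (-0.1000 + 6.7000i)(1.2000 + 1.8000i) = -12.1800 + 7.8600i
Denominator: 1.2^2 + (-1.8)^2 = 4.68
Result = (-12.1800 + 7.8600i)/4.68

-2.6026 + 1.6795i


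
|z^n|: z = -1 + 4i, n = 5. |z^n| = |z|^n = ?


|z| = sqrt(1+16) = sqrt(17) = 4.1231
|z^5| = |z|^5 = (sqrt(17))^5 = 17^2 * sqrt(17) = 289*sqrt(17)

|z^5| = 289*sqrt(17) ≈ 1191.5775


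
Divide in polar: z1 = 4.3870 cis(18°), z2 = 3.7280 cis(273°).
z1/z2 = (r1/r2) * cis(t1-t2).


r = 4.3870 / 3.7280 = 1.1768
theta = 18° - 273° = -255° = 105° (mod 360)

1.1768 cis(105°)


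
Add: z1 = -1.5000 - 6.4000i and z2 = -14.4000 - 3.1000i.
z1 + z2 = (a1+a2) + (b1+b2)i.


Real: -1.5 - 14.4 = -15.9
Imag: -6.4 - 3.1 = -9.5

-15.9000 - 9.5000i


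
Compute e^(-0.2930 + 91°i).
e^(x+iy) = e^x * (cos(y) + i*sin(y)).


e^-0.2930 = 0.7460
cos(91°) = -0.01745
sin(91°) = 0.9998
Real = 0.7460*(-0.01745) = -0.0130
Imag = 0.7460*0.9998 = 0.7459

-0.0130 + 0.7459i


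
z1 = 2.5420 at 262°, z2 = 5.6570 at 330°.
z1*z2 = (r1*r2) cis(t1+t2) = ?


r = 2.5420 * 5.6570 = 14.3801
theta = 262° + 330° = 592° = 232° (mod 360)

14.3801 cis(232°)


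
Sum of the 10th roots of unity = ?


The sum of all 10th roots of unity is 0.
Geometric series: (1 - w^10)/(1 - w) = (1-1)/(1-w) = 0 since w^10 = 1, w ≠ 1.
Alternatively: coefficient of z^9 in z^10 - 1 is 0.

0


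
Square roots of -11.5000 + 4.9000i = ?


|z| = sqrt(132.25+24.01) = 12.5004
sqrt((|z|+a)/2) = sqrt((12.5004+(-11.5))/2) = sqrt(0.5002) = 0.7072
sqrt((|z|-a)/2) = sqrt((12.5004-(-11.5))/2) = sqrt(12.0002) = 3.4641

±(0.7072 + 3.4641i) i.e. 0.7072 + 3.4641i and -0.7072 - 3.4641i


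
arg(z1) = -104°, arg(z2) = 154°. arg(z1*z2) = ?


arg(z1*z2) = -104° + 154° = 50°
Normalized to (-180°, 180°]: 50°

50°


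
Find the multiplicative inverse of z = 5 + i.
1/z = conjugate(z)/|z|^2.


|z|^2 = 25+1 = 26
1/z = (5 - 1i)/26

1/z = 0.1923 - 0.0385i


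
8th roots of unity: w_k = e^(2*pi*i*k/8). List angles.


The 8th roots of unity are cis(360k/8°) for k=0..7
Angle step = 360/8 = 45°
Primitive root: cis(45°)
Primitive root = 0.7071 + 0.7071i

8 roots at angles: 0°, 45°, 90°, 135°, 180°, 225°, 270°, 315°


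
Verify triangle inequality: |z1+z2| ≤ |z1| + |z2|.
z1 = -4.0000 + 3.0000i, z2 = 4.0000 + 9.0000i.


|z1| = sqrt((-4)^2 + 3^2) = sqrt(25) = 5.0000
|z2| = sqrt(4^2 + 9^2) = sqrt(97) = 9.8489
z1+z2 = 12.0000i
|z1+z2| = sqrt(144) = 12.0000
|z1|+|z2| = 5.0000 + 9.8489 = 14.8489

|z1+z2| = 12.0000 ≤ |z1|+|z2| = 14.8489 (verified)


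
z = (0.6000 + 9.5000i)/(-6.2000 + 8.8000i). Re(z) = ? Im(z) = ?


Multiply by conjugate: (0.6000 + 9.5000i)(-6.2000 - 8.8000i) / ((-6.2)^2 + 8.8^2)
Numerator real = 0.6*(-6.2) + 9.5*8.8 = 79.88
Numerator imag = 9.5*(-6.2) - 0.6*8.8 = -64.18
Denominator = 115.88
Re(z) = 79.88/115.88 = 0.6893
Im(z) = -64.18/115.88 = -0.5538

Re(z) = 0.6893, Im(z) = -0.5538


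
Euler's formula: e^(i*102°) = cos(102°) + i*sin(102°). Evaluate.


cos(102°) = -0.2079
sin(102°) = 0.9781

e^(i*102°) = -0.2079 + 0.9781i


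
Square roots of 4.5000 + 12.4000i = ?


|z| = sqrt(20.25+153.76) = 13.1913
sqrt((|z|+a)/2) = sqrt((13.1913+4.5)/2) = sqrt(8.8456) = 2.9742
sqrt((|z|-a)/2) = sqrt((13.1913-4.5)/2) = sqrt(4.3456) = 2.0846

±(2.9742 + 2.0846i) i.e. 2.9742 + 2.0846i and -2.9742 - 2.0846i


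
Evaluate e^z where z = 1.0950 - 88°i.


e^1.0950 = 2.9892
cos(-88°) = 0.0349
sin(-88°) = -0.9994
Real = 2.9892*0.0349 = 0.1043
Imag = 2.9892*(-0.9994) = -2.9874

0.1043 - 2.9874i


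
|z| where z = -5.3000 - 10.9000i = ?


|z| = sqrt((-5.3)^2 + (-10.9)^2) = sqrt(28.09 + 118.81) = sqrt(146.9) = 12.1202

|z| = 12.1202


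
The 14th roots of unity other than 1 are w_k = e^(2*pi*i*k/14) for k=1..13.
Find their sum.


With w = e^(2*pi*i/14), all 14 of the 14th roots of unity w^0 = 1, w, ..., w^(13) sum to 0: 1 + w + ... + w^(13) = (1 - w^14)/(1 - w) = 0 since w^14 = 1, w ≠ 1.
Removing the root 1: w + w^2 + ... + w^(13) = 0 - 1 = -1

Sum = -1


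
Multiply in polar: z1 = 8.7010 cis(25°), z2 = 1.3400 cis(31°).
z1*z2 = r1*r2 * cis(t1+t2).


r = 8.7010 * 1.3400 = 11.6593
theta = 25° + 31° = 56° = 56° (mod 360)

11.6593 cis(56°)


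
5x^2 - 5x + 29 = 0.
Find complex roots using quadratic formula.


disc = (-5)^2 - 4*5*29 = 25 - 580 = -555
sqrt(|disc|) = sqrt(555) = 23.5584
Real part = 5/(2*5) = 0.5000
Imag part = 23.5584/(2*5) = 2.3558

0.5000 ± 2.3558i


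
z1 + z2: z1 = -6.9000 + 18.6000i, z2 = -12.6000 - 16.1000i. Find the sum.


Real: -6.9 - 12.6 = -19.5
Imag: 18.6 - 16.1 = 2.5

-19.5000 + 2.5000i


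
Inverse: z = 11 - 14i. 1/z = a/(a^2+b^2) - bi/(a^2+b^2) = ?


|z|^2 = 121+196 = 317
1/z = (11 + 14i)/317

1/z = 0.0347 + 0.0442i


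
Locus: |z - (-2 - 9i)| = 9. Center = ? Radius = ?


|z - z0| = r is a circle with center z0 and radius r.
Center = (-2, -9), radius = 9

Circle with center (-2, -9) and radius 9


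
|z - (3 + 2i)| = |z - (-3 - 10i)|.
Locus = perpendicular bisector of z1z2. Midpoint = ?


Equal distances means the locus is the perpendicular bisector of z1 and z2.
Midpoint = ((3+(-3))/2, (2+(-10))/2) = (0, -4.0000)

Perpendicular bisector through (0, -4.0000)


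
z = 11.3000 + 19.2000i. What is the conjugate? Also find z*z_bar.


z_bar = 11.3000 - 19.2000i
z*z_bar = 11.3^2 + 19.2^2 = 127.69 + 368.64 = 496.33

z_bar = 11.3000 - 19.2000i, z*z_bar = 496.33


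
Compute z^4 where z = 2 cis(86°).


r^4 = 2^4 = 16
n*theta = 4*86° = 344° = 344° (mod 360)
a = 16*cos(344°) = 15.3802
b = 16*sin(344°) = -4.4102

16 cis(344°) = 15.3802 - 4.4102i


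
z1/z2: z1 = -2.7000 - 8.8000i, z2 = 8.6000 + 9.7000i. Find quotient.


Conjugate of z2 = 8.6000 - 9.7000i
Numerator: (-2.7000 - 8.8000i)(8.6000 - 9.7000i) = -108.5800 - 49.4900i
Denominator: 8.6^2 + 9.7^2 = 168.05
Result = (-108.5800 - 49.4900i)/168.05

-0.6461 - 0.2945i


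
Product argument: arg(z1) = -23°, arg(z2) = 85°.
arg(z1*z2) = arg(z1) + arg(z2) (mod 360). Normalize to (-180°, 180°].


arg(z1*z2) = -23° + 85° = 62°
Normalized to (-180°, 180°]: 62°

62°


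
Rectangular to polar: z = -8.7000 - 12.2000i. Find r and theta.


r = sqrt(75.69+148.84) = sqrt(224.53) = 14.9843
theta = atan2(-12.2, -8.7) = -125.4932 degrees

r = 14.9843, theta = -125.4932 degrees


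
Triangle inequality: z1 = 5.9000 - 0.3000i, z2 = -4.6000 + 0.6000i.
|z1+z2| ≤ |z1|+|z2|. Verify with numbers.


|z1| = sqrt(5.9^2 + (-0.3)^2) = sqrt(34.9) = 5.9076
|z2| = sqrt((-4.6)^2 + 0.6^2) = sqrt(21.52) = 4.6390
z1+z2 = 1.3000 + 0.3000i
|z1+z2| = sqrt(1.78) = 1.3342
|z1|+|z2| = 5.9076 + 4.6390 = 10.5466

|z1+z2| = 1.3342 ≤ |z1|+|z2| = 10.5466 (verified)


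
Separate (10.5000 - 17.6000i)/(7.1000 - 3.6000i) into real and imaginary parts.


Multiply by conjugate: (10.5000 - 17.6000i)(7.1000 + 3.6000i) / (7.1^2 + (-3.6)^2)
Numerator real = 10.5*7.1 - (17.6)*(-3.6) = 137.91
Numerator imag = -17.6*7.1 - 10.5*(-3.6) = -87.16
Denominator = 63.37
Re(z) = 137.91/63.37 = 2.1763
Im(z) = -87.16/63.37 = -1.3754

Re(z) = 2.1763, Im(z) = -1.3754


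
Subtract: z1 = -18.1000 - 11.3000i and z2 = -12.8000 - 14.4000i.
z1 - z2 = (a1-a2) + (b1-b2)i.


Real: -18.1 + 12.8 = -5.3
Imag: -11.3 + 14.4 = 3.1

-5.3000 + 3.1000i


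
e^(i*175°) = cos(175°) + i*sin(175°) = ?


cos(175°) = -0.9962
sin(175°) = 0.0872

e^(i*175°) = -0.9962 + 0.0872i


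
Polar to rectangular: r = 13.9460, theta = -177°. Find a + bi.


a = 13.9460*cos(-177°) = 13.9460*(-0.99863) = -13.9269
b = 13.9460*sin(-177°) = 13.9460*(-0.05234) = -0.7299

-13.9269 - 0.7299i


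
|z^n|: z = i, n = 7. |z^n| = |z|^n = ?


|z| = sqrt(0+1) = sqrt(1) = 1
|z^7| = |z|^7 = 1^7 = 1

|z^7| = 1


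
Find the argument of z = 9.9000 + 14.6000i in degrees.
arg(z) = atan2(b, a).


Re = 9.9, Im = 14.6
arg = atan2(14.6, 9.9) = 55.8595 degrees

arg(z) = 55.8595 degrees


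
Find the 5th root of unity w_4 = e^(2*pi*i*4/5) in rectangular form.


Angle = 360*4/5 = 288°
a = cos(288°) = 0.3090
b = sin(288°) = -0.9511

0.3090 - 0.9511i


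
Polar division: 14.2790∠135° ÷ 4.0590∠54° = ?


r = 14.2790 / 4.0590 = 3.5179
theta = 135° - 54° = 81° = 81° (mod 360)

3.5179 cis(81°)


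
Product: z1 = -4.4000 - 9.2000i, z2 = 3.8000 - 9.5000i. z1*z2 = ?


Real = -4.4*3.8 - (-9.2)*(-9.5) = -16.72 - 87.4 = -104.12
Imag = -4.4*(-9.5) + 3.8*(-9.2) = 41.8 - (34.96) = 6.84

-104.1200 + 6.8400i


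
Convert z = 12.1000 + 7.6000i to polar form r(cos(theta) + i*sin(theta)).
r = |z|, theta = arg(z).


r = sqrt(146.41+57.76) = sqrt(204.17) = 14.2888
theta = atan2(7.6, 12.1) = 32.1329 degrees

r = 14.2888, theta = 32.1329 degrees


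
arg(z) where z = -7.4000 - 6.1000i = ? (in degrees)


Re = -7.4, Im = -6.1
arg = atan2(-6.1, -7.4) = -140.5004 degrees

arg(z) = -140.5004 degrees


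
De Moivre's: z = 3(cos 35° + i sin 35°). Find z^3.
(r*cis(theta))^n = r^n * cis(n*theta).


r^3 = 3^3 = 27
n*theta = 3*35° = 105° = 105° (mod 360)
a = 27*cos(105°) = -6.9881
b = 27*sin(105°) = 26.0800

27 cis(105°) = -6.9881 + 26.0800i


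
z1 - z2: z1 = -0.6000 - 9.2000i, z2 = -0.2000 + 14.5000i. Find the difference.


Real: -0.6 + 0.2 = -0.4
Imag: -9.2 - 14.5 = -23.7

-0.4000 - 23.7000i


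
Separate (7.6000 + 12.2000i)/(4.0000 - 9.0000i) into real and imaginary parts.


Multiply by conjugate: (7.6000 + 12.2000i)(4.0000 + 9.0000i) / (4^2 + (-9)^2)
Numerator real = 7.6*4 + 12.2*(-9) = -79.4
Numerator imag = 12.2*4 - 7.6*(-9) = 117.2
Denominator = 97
Re(z) = -79.4/97 = -0.8186
Im(z) = 117.2/97 = 1.2082

Re(z) = -0.8186, Im(z) = 1.2082


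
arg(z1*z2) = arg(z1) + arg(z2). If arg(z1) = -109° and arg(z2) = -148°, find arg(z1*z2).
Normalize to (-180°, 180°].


arg(z1*z2) = -109° - 148° = -257°
Normalized to (-180°, 180°]: 103°

103°


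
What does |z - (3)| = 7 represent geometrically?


|z - z0| = r is a circle with center z0 and radius r.
Center = (3, 0), radius = 7

Circle with center (3, 0) and radius 7


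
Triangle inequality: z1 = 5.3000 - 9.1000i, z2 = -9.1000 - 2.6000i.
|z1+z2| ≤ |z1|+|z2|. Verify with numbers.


|z1| = sqrt(5.3^2 + (-9.1)^2) = sqrt(110.9) = 10.5309
|z2| = sqrt((-9.1)^2 + (-2.6)^2) = sqrt(89.57) = 9.4641
z1+z2 = -3.8000 - 11.7000i
|z1+z2| = sqrt(151.33) = 12.3016
|z1|+|z2| = 10.5309 + 9.4641 = 19.9950

|z1+z2| = 12.3016 ≤ |z1|+|z2| = 19.9950 (verified)


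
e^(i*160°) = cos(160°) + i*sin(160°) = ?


cos(160°) = -0.9397
sin(160°) = 0.3420

e^(i*160°) = -0.9397 + 0.3420i


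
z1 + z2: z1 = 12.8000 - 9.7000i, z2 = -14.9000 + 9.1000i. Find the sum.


Real: 12.8 - 14.9 = -2.1
Imag: -9.7 + 9.1 = -0.6

-2.1000 - 0.6000i


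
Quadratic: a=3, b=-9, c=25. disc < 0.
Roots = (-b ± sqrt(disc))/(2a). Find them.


disc = (-9)^2 - 4*3*25 = 81 - 300 = -219
sqrt(|disc|) = sqrt(219) = 14.7986
Real part = 9/(2*3) = 1.5000
Imag part = 14.7986/(2*3) = 2.4664

1.5000 ± 2.4664i


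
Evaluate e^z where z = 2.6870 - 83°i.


e^2.6870 = 14.6875
cos(-83°) = 0.12187
sin(-83°) = -0.99255
Real = 14.6875*0.12187 = 1.7900
Imag = 14.6875*(-0.99255) = -14.5781

1.7900 - 14.5781i


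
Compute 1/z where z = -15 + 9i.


|z|^2 = 225+81 = 306
1/z = (-15 - 9i)/306

1/z = -0.0490 - 0.0294i


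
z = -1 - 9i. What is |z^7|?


|z| = sqrt(1+81) = sqrt(82) = 9.0554
|z^7| = |z|^7 = (sqrt(82))^7 = 82^3 * sqrt(82) = 551368*sqrt(82)

|z^7| = 551368*sqrt(82) ≈ 4992849.5928


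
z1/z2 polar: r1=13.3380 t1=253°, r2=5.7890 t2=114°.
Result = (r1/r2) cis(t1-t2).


r = 13.3380 / 5.7890 = 2.3040
theta = 253° - 114° = 139° = 139° (mod 360)

2.3040 cis(139°)


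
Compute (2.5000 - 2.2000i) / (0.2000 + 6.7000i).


Conjugate of z2 = 0.2000 - 6.7000i
Numerator: (2.5000 - 2.2000i)(0.2000 - 6.7000i) = -14.2400 - 17.1900i
Denominator: 0.2^2 + 6.7^2 = 44.93
Result = (-14.2400 - 17.1900i)/44.93

-0.3169 - 0.3826i


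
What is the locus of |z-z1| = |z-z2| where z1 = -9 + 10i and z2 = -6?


Equal distances means the locus is the perpendicular bisector of z1 and z2.
Midpoint = ((-9+(-6))/2, (10+0)/2) = (-7.5000, 5.0000)

Perpendicular bisector through (-7.5000, 5.0000)


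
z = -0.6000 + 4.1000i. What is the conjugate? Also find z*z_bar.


z_bar = -0.6000 - 4.1000i
z*z_bar = (-0.6)^2 + 4.1^2 = 0.36 + 16.81 = 17.17

z_bar = -0.6000 - 4.1000i, z*z_bar = 17.17


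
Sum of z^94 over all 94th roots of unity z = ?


The roots are w_k = w^k with w = e^(2*pi*i/94), and (w^k)^94 = (w^94)^k.
So S = 1 + u + u^2 + ... + u^(93) with u = w^94.
94 = 1*94 + 0, so 94 is a multiple of 94 and u = (w^94)^1 = 1.
Every one of the 94 terms equals 1: S = 94

S = 94


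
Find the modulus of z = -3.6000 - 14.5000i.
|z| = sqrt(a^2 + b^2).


|z| = sqrt((-3.6)^2 + (-14.5)^2) = sqrt(12.96 + 210.25) = sqrt(223.21) = 14.9402

|z| = 14.9402


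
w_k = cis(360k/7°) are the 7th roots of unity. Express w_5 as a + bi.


Angle = 360*5/7 = 257.1429°
a = cos(257.1429°) = -0.2225
b = sin(257.1429°) = -0.9749

-0.2225 - 0.9749i


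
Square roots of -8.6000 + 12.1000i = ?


|z| = sqrt(73.96+146.41) = 14.8449
sqrt((|z|+a)/2) = sqrt((14.8449+(-8.6))/2) = sqrt(3.1224) = 1.7670
sqrt((|z|-a)/2) = sqrt((14.8449-(-8.6))/2) = sqrt(11.7224) = 3.4238

±(1.7670 + 3.4238i) i.e. 1.7670 + 3.4238i and -1.7670 - 3.4238i


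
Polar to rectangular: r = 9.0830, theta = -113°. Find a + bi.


a = 9.0830*cos(-113°) = 9.0830*(-0.39073) = -3.5490
b = 9.0830*sin(-113°) = 9.0830*(-0.9205) = -8.3609

-3.5490 - 8.3609i


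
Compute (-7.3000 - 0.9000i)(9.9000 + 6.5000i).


Real = -7.3*9.9 - (-0.9)*6.5 = -72.27 - (-5.85) = -66.42
Imag = -7.3*6.5 + 9.9*(-0.9) = -47.45 - (8.91) = -56.36

-66.4200 - 56.3600i


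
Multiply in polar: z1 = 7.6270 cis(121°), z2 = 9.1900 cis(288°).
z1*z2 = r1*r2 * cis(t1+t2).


r = 7.6270 * 9.1900 = 70.0921
theta = 121° + 288° = 409° = 49° (mod 360)

70.0921 cis(49°)


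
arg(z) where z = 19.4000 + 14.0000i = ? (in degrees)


Re = 19.4, Im = 14
arg = atan2(14, 19.4) = 35.8161 degrees

arg(z) = 35.8161 degrees


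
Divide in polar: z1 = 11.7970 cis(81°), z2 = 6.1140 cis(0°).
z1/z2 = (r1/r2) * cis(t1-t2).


r = 11.7970 / 6.1140 = 1.9295
theta = 81° - 0° = 81° = 81° (mod 360)

1.9295 cis(81°)


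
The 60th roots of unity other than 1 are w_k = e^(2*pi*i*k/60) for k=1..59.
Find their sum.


With w = e^(2*pi*i/60), all 60 of the 60th roots of unity w^0 = 1, w, ..., w^(59) sum to 0: 1 + w + ... + w^(59) = (1 - w^60)/(1 - w) = 0 since w^60 = 1, w ≠ 1.
Removing the root 1: w + w^2 + ... + w^(59) = 0 - 1 = -1

Sum = -1


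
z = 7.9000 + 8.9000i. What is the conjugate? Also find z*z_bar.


z_bar = 7.9000 - 8.9000i
z*z_bar = 7.9^2 + 8.9^2 = 62.41 + 79.21 = 141.62

z_bar = 7.9000 - 8.9000i, z*z_bar = 141.62


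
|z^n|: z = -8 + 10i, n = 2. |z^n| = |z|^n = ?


|z| = sqrt(64+100) = sqrt(164) = 12.8062
|z^2| = |z|^2 = (sqrt(164))^2 = 164

|z^2| = 164


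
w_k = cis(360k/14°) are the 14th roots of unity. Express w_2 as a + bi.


Angle = 360*2/14 = 51.4286°
a = cos(51.4286°) = 0.6235
b = sin(51.4286°) = 0.7818

0.6235 + 0.7818i


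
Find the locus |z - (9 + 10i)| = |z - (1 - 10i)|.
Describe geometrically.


Equal distances means the locus is the perpendicular bisector of z1 and z2.
Midpoint = ((9+1)/2, (10+(-10))/2) = (5.0000, 0)

Perpendicular bisector through (5.0000, 0)


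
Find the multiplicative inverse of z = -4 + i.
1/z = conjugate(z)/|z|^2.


|z|^2 = 16+1 = 17
1/z = (-4 - 1i)/17

1/z = -0.2353 - 0.0588i
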